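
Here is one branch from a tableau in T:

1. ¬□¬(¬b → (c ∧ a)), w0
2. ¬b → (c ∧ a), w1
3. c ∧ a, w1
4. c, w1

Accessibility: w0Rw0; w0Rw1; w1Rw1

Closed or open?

No atom appears with both signs at the same world.

No, open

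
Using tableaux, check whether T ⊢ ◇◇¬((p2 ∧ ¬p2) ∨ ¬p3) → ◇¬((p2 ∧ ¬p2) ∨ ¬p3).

Tableau for the negation ¬(◇◇¬((p2 ∧ ¬p2) ∨ ¬p3) → ◇¬((p2 ∧ ¬p2) ∨ ¬p3)):
1. ¬(◇◇¬((p2 ∧ ¬p2) ∨ ¬p3) → ◇¬((p2 ∧ ¬p2) ∨ ¬p3)), 0
2. ◇◇¬((p2 ∧ ¬p2) ∨ ¬p3), 0
3. ¬◇¬((p2 ∧ ¬p2) ∨ ¬p3), 0
4. (p2 ∧ ¬p2) ∨ ¬p3, 0
5. ¬p3, 0
6. ◇¬((p2 ∧ ¬p2) ∨ ¬p3), 1
7. (p2 ∧ ¬p2) ∨ ¬p3, 1
8. ¬p3, 1
9. ¬((p2 ∧ ¬p2) ∨ ¬p3), 2
10. ¬(p2 ∧ ¬p2), 2
11. p3, 2
12. p2, 2
Accessibility: 0R0, 0R1, 1R1, 1R2, 2R2
The negation has an open branch (countermodel exists).

No, not valid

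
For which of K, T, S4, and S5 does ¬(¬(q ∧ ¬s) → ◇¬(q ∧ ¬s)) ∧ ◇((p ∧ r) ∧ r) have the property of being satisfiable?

K-tableau for the formula:
1. ¬(¬(q ∧ ¬s) → ◇¬(q ∧ ¬s)) ∧ ◇((p ∧ r) ∧ r), u
2. ¬(¬(q ∧ ¬s) → ◇¬(q ∧ ¬s)), u
3. ◇((p ∧ r) ∧ r), u
4. ¬(q ∧ ¬s), u
5. ¬◇¬(q ∧ ¬s), u
6. s, u
7. (p ∧ r) ∧ r, v
8. p ∧ r, v
9. r, v
10. p, v
11. q ∧ ¬s, v
12. q, v
13. ¬s, v
Accessibility: uRv
Complete open branch: satisfiable in K.
T-tableau for the formula:
1. ¬(¬(q ∧ ¬s) → ◇¬(q ∧ ¬s)) ∧ ◇((p ∧ r) ∧ r), u
2. ¬(¬(q ∧ ¬s) → ◇¬(q ∧ ¬s)), u
3. ◇((p ∧ r) ∧ r), u
4. ¬(q ∧ ¬s), u
5. ¬◇¬(q ∧ ¬s), u
6. q ∧ ¬s, u
7. q, u
8. ¬s, u
9. s, u
Accessibility: uRu
Branch closes: s and ¬s both at u.
Every branch closes (one shown): unsatisfiable in T, hence also in S4, S5 (every S4/S5-frame is a T-frame).

K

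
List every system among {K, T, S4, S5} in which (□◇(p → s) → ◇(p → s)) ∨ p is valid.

T, S4, S5

K-tableau for the negation ¬((□◇(p → s) → ◇(p → s)) ∨ p):
1. ¬((□◇(p → s) → ◇(p → s)) ∨ p), w0
2. ¬(□◇(p → s) → ◇(p → s)), w0
3. ¬p, w0
4. □◇(p → s), w0
5. ¬◇(p → s), w0
Complete open branch: countermodel on a K-frame, so not valid in K.
T-tableau for the negation ¬((□◇(p → s) → ◇(p → s)) ∨ p):
1. ¬((□◇(p → s) → ◇(p → s)) ∨ p), w0
2. ¬(□◇(p → s) → ◇(p → s)), w0
3. ¬p, w0
4. □◇(p → s), w0
5. ¬◇(p → s), w0
6. ◇(p → s), w0
7. ¬(p → s), w0
8. p, w0
9. ¬s, w0
Accessibility: w0Rw0
Branch closes: p and ¬p both at w0.
Every branch closes (one shown): valid in T, hence also in S4, S5 (every theorem of T is a theorem of S4 and S5).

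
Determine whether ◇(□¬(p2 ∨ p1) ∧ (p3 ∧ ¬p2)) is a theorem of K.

Tableau for the negation ¬◇(□¬(p2 ∨ p1) ∧ (p3 ∧ ¬p2)):
1. ¬◇(□¬(p2 ∨ p1) ∧ (p3 ∧ ¬p2)), w0
The negation has an open branch (countermodel exists).

No, not valid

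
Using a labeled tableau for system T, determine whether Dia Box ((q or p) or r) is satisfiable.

Satisfiable

1. Dia Box ((q or p) or r), u
2. Box ((q or p) or r), v   [Dia-rule on 1: fresh world v, uRv]
3. (q or p) or r, v   [Box-rule on 2 via vRv]
4. r, v   [or-rule on 3 (branches; this branch)]
Accessibility: uRu, uRv, vRv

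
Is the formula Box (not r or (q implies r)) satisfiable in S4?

1. Box (not r or (q implies r)), 0
2. not r or (q implies r), 0
3. q implies r, 0
4. r, 0
Accessibility: 0R0

Yes, satisfiable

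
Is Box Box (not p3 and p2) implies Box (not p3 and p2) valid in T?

Tableau for the negation not (Box Box (not p3 and p2) implies Box (not p3 and p2)):
1. not (Box Box (not p3 and p2) implies Box (not p3 and p2)), 0
2. Box Box (not p3 and p2), 0
3. not Box (not p3 and p2), 0
4. Box (not p3 and p2), 0
5. not p3 and p2, 0
6. not p3, 0
7. p2, 0
8. not (not p3 and p2), 1
9. Box (not p3 and p2), 1
10. not p3 and p2, 1
11. not p3, 1
12. p2, 1
13. not p2, 1
Accessibility: 0R0, 0R1, 1R1
Branch closes: p2 and not p2 both at 1.
All branches of the negation close; one closing branch shown above.

Valid in T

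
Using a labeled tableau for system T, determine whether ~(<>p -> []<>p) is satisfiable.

Yes, satisfiable

1. ~(<>p -> []<>p), 0
2. <>p, 0
3. ~[]<>p, 0
4. p, 1
5. ~<>p, 2
6. ~p, 2
Accessibility: 0R0, 0R1, 0R2, 1R1, 2R2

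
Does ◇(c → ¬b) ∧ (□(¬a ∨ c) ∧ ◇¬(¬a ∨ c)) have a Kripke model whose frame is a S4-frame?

No, unsatisfiable

1. ◇(c → ¬b) ∧ (□(¬a ∨ c) ∧ ◇¬(¬a ∨ c)), w0
2. ◇(c → ¬b), w0
3. □(¬a ∨ c) ∧ ◇¬(¬a ∨ c), w0
4. □(¬a ∨ c), w0
5. ◇¬(¬a ∨ c), w0
6. ¬a ∨ c, w0
7. c, w0
8. c → ¬b, w1
9. ¬a ∨ c, w1
10. ¬b, w1
11. c, w1
12. ¬(¬a ∨ c), w2
13. a, w2
14. ¬c, w2
15. ¬a ∨ c, w2
16. c, w2
Accessibility: w0Rw0, w0Rw1, w0Rw2, w1Rw1, w2Rw2
Branch closes: c and ¬c both at w2.
Every branch closes; the branch above is one of them.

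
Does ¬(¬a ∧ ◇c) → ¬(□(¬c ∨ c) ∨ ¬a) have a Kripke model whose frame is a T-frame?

Satisfiable (open branch found)

1. ¬(¬a ∧ ◇c) → ¬(□(¬c ∨ c) ∨ ¬a), w0
2. ¬a ∧ ◇c, w0
3. ¬a, w0
4. ◇c, w0
5. c, w1
Accessibility: w0Rw0, w0Rw1, w1Rw1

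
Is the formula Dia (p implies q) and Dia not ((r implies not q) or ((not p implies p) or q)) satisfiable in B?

1. Dia (p implies q) and Dia not ((r implies not q) or ((not p implies p) or q)), u
2. Dia (p implies q), u
3. Dia not ((r implies not q) or ((not p implies p) or q)), u
4. p implies q, v
5. q, v
6. not ((r implies not q) or ((not p implies p) or q)), w
7. not (r implies not q), w
8. not ((not p implies p) or q), w
9. r, w
10. q, w
11. not (not p implies p), w
12. not q, w
Accessibility: uRu, uRv, uRw, vRu, vRv, wRu, wRw
Branch closes: q and not q both at w.
Every branch closes; the branch above is one of them.

Unsatisfiable (every branch closes)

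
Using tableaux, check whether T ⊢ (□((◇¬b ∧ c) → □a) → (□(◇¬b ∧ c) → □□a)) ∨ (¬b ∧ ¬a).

Tableau for the negation ¬((□((◇¬b ∧ c) → □a) → (□(◇¬b ∧ c) → □□a)) ∨ (¬b ∧ ¬a)):
1. ¬((□((◇¬b ∧ c) → □a) → (□(◇¬b ∧ c) → □□a)) ∨ (¬b ∧ ¬a)), 0
2. ¬(□((◇¬b ∧ c) → □a) → (□(◇¬b ∧ c) → □□a)), 0
3. ¬(¬b ∧ ¬a), 0
4. □((◇¬b ∧ c) → □a), 0
5. ¬(□(◇¬b ∧ c) → □□a), 0
6. □(◇¬b ∧ c), 0
7. ¬□□a, 0
8. (◇¬b ∧ c) → □a, 0
9. ◇¬b ∧ c, 0
10. ◇¬b, 0
11. c, 0
12. b, 0
13. □a, 0
14. a, 0
15. ¬□a, 1
16. (◇¬b ∧ c) → □a, 1
17. ◇¬b ∧ c, 1
18. ◇¬b, 1
19. c, 1
20. a, 1
21. ¬(◇¬b ∧ c), 1
22. ¬◇¬b, 1
23. b, 1
24. ¬b, 2
25. (◇¬b ∧ c) → □a, 2
26. ◇¬b ∧ c, 2
27. ◇¬b, 2
28. c, 2
29. a, 2
30. □a, 2
31. ¬a, 3
32. b, 3
33. ¬b, 4
34. b, 4
Accessibility: 0R0, 0R1, 0R2, 1R1, 1R3, 1R4, 2R2, 3R3, 4R4
Branch closes: b and ¬b both at 4.
Every branch of the negation's tableau closes; the branch above is one of them.

Valid in T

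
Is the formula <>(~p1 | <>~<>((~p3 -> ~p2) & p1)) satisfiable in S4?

Satisfiable (open branch found)

1. <>(~p1 | <>~<>((~p3 -> ~p2) & p1)), 0
2. ~p1 | <>~<>((~p3 -> ~p2) & p1), 1   [<>-rule on 1: fresh world 1, 0R1]
3. <>~<>((~p3 -> ~p2) & p1), 1   [|-rule on 2 (branches; this branch)]
4. ~<>((~p3 -> ~p2) & p1), 2   [<>-rule on 3: fresh world 2, 1R2]
5. ~((~p3 -> ~p2) & p1), 2   [~<>-rule on 4 via 2R2]
6. ~p1, 2   [~&-rule on 5 (branches; this branch)]
Accessibility: 0R0, 0R1, 0R2, 1R1, 1R2, 2R2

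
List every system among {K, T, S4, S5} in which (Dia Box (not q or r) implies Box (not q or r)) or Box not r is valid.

S5

S4-tableau for the negation not ((Dia Box (not q or r) implies Box (not q or r)) or Box not r):
1. not ((Dia Box (not q or r) implies Box (not q or r)) or Box not r), w0
2. not (Dia Box (not q or r) implies Box (not q or r)), w0   [neg-or-rule on 1]
3. not Box not r, w0   [neg-or-rule on 1]
4. Dia Box (not q or r), w0   [neg-implies-rule on 2]
5. not Box (not q or r), w0   [neg-implies-rule on 2]
6. r, w1   [neg-Box-rule on 3: fresh world w1, w0Rw1]
7. Box (not q or r), w2   [Dia-rule on 4: fresh world w2, w0Rw2]
8. not q or r, w2   [Box-rule on 7 via w2Rw2]
9. r, w2   [or-rule on 8 (branches; this branch)]
10. not (not q or r), w3   [neg-Box-rule on 5: fresh world w3, w0Rw3]
11. q, w3   [neg-or-rule on 10]
12. not r, w3   [neg-or-rule on 10]
Accessibility: w0Rw0, w0Rw1, w0Rw2, w0Rw3, w1Rw1, w2Rw2, w3Rw3
Complete open branch: countermodel on an S4-frame, so not valid in S4, nor in K, T (the same frame is also a K-frame and a T-frame).
S5-tableau for the negation not ((Dia Box (not q or r) implies Box (not q or r)) or Box not r):
1. not ((Dia Box (not q or r) implies Box (not q or r)) or Box not r), w0
2. not (Dia Box (not q or r) implies Box (not q or r)), w0   [neg-or-rule on 1]
3. not Box not r, w0   [neg-or-rule on 1]
4. Dia Box (not q or r), w0   [neg-implies-rule on 2]
5. not Box (not q or r), w0   [neg-implies-rule on 2]
6. r, w1   [neg-Box-rule on 3: fresh world w1, w0Rw1]
7. Box (not q or r), w2   [Dia-rule on 4: fresh world w2, w0Rw2]
8. not q or r, w0   [Box-rule on 7 via w2Rw0]
9. not q or r, w1   [Box-rule on 7 via w2Rw1]
10. not q or r, w2   [Box-rule on 7 via w2Rw2]
11. r, w0   [or-rule on 8 (branches; this branch)]
12. r, w2   [or-rule on 10 (branches; this branch)]
13. not (not q or r), w3   [neg-Box-rule on 5: fresh world w3, w0Rw3]
14. q, w3   [neg-or-rule on 13]
15. not r, w3   [neg-or-rule on 13]
16. not q or r, w3   [Box-rule on 7 via w2Rw3]
17. r, w3   [or-rule on 16 (branches; this branch)]
Accessibility: w0Rw0, w0Rw1, w0Rw2, w0Rw3, w1Rw0, w1Rw1, w1Rw2, w1Rw3, w2Rw0, w2Rw1, w2Rw2, w2Rw3, w3Rw0, w3Rw1, w3Rw2, w3Rw3
Branch closes: r and not r both at w3.
Every branch closes (one shown): valid in S5.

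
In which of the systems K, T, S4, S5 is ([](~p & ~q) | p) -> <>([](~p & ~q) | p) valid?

T-tableau for the negation ~(([](~p & ~q) | p) -> <>([](~p & ~q) | p)):
1. ~(([](~p & ~q) | p) -> <>([](~p & ~q) | p)), w0
2. [](~p & ~q) | p, w0
3. ~<>([](~p & ~q) | p), w0
4. ~([](~p & ~q) | p), w0
5. ~[](~p & ~q), w0
6. ~p, w0
7. [](~p & ~q), w0
8. ~p & ~q, w0
9. ~q, w0
10. ~(~p & ~q), w1
11. ~([](~p & ~q) | p), w1
12. ~[](~p & ~q), w1
13. ~p, w1
14. ~p & ~q, w1
15. ~q, w1
16. q, w1
Accessibility: w0Rw0, w0Rw1, w1Rw1
Branch closes: q and ~q both at w1.
Every branch closes (one shown): valid in T, hence also in S4, S5 (every theorem of T is a theorem of S4 and S5).
K-tableau for the negation ~(([](~p & ~q) | p) -> <>([](~p & ~q) | p)):
1. ~(([](~p & ~q) | p) -> <>([](~p & ~q) | p)), w0
2. [](~p & ~q) | p, w0
3. ~<>([](~p & ~q) | p), w0
4. p, w0
Complete open branch: countermodel on a K-frame, so not valid in K.

T, S4, S5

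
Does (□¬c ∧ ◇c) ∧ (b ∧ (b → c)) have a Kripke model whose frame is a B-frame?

1. (□¬c ∧ ◇c) ∧ (b ∧ (b → c)), 0
2. □¬c ∧ ◇c, 0   [∧-rule on 1]
3. b ∧ (b → c), 0   [∧-rule on 1]
4. □¬c, 0   [∧-rule on 2]
5. ◇c, 0   [∧-rule on 2]
6. b, 0   [∧-rule on 3]
7. b → c, 0   [∧-rule on 3]
8. ¬c, 0   [□-rule on 4 via 0R0]
9. c, 0   [→-rule on 7 (branches; this branch)]
Accessibility: 0R0
Branch closes: c and ¬c both at 0.
(One branch shown.) All branches close.

Unsatisfiable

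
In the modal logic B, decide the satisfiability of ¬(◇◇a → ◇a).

1. ¬(◇◇a → ◇a), 0
2. ◇◇a, 0
3. ¬◇a, 0
4. ¬a, 0
5. ◇a, 1
6. ¬a, 1
7. a, 2
Accessibility: 0R0, 0R1, 1R0, 1R1, 1R2, 2R1, 2R2

Yes, satisfiable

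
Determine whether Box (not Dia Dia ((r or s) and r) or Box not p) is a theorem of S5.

Invalid (countermodel exists)

Tableau for the negation not Box (not Dia Dia ((r or s) and r) or Box not p):
1. not Box (not Dia Dia ((r or s) and r) or Box not p), w0
2. not (not Dia Dia ((r or s) and r) or Box not p), w1
3. Dia Dia ((r or s) and r), w1
4. not Box not p, w1
5. Dia ((r or s) and r), w2
6. p, w3
7. (r or s) and r, w4
8. r or s, w4
9. r, w4
10. s, w4
Accessibility: w0Rw0, w0Rw1, w0Rw2, w0Rw3, w0Rw4, w1Rw0, w1Rw1, w1Rw2, w1Rw3, w1Rw4, w2Rw0, w2Rw1, w2Rw2, w2Rw3, w2Rw4, w3Rw0, w3Rw1, w3Rw2, w3Rw3, w3Rw4, w4Rw0, w4Rw1, w4Rw2, w4Rw3, w4Rw4
The negation has an open branch (countermodel exists).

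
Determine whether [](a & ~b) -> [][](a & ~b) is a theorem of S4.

Tableau for the negation ~([](a & ~b) -> [][](a & ~b)):
1. ~([](a & ~b) -> [][](a & ~b)), 0
2. [](a & ~b), 0
3. ~[][](a & ~b), 0
4. a & ~b, 0
5. a, 0
6. ~b, 0
7. ~[](a & ~b), 1
8. a & ~b, 1
9. a, 1
10. ~b, 1
11. ~(a & ~b), 2
12. a & ~b, 2
13. a, 2
14. ~b, 2
15. b, 2
Accessibility: 0R0, 0R1, 0R2, 1R1, 1R2, 2R2
Branch closes: b and ~b both at 2.
All branches of the negation close; one closing branch shown above.

Yes, valid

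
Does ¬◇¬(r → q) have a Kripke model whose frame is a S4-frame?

Satisfiable (open branch found)

1. ¬◇¬(r → q), w0
2. r → q, w0
3. q, w0
Accessibility: w0Rw0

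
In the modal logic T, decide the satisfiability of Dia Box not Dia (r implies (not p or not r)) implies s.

Satisfiable (open branch found)

1. Dia Box not Dia (r implies (not p or not r)) implies s, 0
2. s, 0
Accessibility: 0R0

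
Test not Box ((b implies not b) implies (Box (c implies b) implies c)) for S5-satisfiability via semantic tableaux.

Yes, satisfiable

1. not Box ((b implies not b) implies (Box (c implies b) implies c)), w0
2. not ((b implies not b) implies (Box (c implies b) implies c)), w1
3. b implies not b, w1
4. not (Box (c implies b) implies c), w1
5. Box (c implies b), w1
6. not c, w1
7. c implies b, w0
8. c implies b, w1
9. not b, w1
10. b, w0
Accessibility: w0Rw0, w0Rw1, w1Rw0, w1Rw1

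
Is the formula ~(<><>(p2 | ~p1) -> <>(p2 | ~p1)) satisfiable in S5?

1. ~(<><>(p2 | ~p1) -> <>(p2 | ~p1)), w0
2. <><>(p2 | ~p1), w0
3. ~<>(p2 | ~p1), w0
4. ~(p2 | ~p1), w0
5. ~p2, w0
6. p1, w0
7. <>(p2 | ~p1), w1
8. ~(p2 | ~p1), w1
9. ~p2, w1
10. p1, w1
11. p2 | ~p1, w2
12. ~(p2 | ~p1), w2
13. ~p2, w2
14. p1, w2
15. ~p1, w2
Accessibility: w0Rw0, w0Rw1, w0Rw2, w1Rw0, w1Rw1, w1Rw2, w2Rw0, w2Rw1, w2Rw2
Branch closes: p1 and ~p1 both at w2.
(One branch shown.) All branches close.

Unsatisfiable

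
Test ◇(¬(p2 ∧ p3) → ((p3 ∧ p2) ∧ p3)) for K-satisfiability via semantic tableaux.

1. ◇(¬(p2 ∧ p3) → ((p3 ∧ p2) ∧ p3)), w0
2. ¬(p2 ∧ p3) → ((p3 ∧ p2) ∧ p3), w1   [◇-rule on 1: fresh world w1, w0Rw1]
3. (p3 ∧ p2) ∧ p3, w1   [→-rule on 2 (branches; this branch)]
4. p3 ∧ p2, w1   [∧-rule on 3]
5. p3, w1   [∧-rule on 3]
6. p2, w1   [∧-rule on 4]
Accessibility: w0Rw1

Satisfiable (open branch found)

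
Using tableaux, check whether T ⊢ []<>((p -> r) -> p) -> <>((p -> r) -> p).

Yes, valid

Tableau for the negation ~([]<>((p -> r) -> p) -> <>((p -> r) -> p)):
1. ~([]<>((p -> r) -> p) -> <>((p -> r) -> p)), 0
2. []<>((p -> r) -> p), 0
3. ~<>((p -> r) -> p), 0
4. <>((p -> r) -> p), 0
5. ~((p -> r) -> p), 0
6. p -> r, 0
7. ~p, 0
8. r, 0
9. (p -> r) -> p, 1
10. <>((p -> r) -> p), 1
11. ~((p -> r) -> p), 1
12. p -> r, 1
13. ~p, 1
14. ~(p -> r), 1
15. p, 1
16. ~r, 1
Accessibility: 0R0, 0R1, 1R1
Branch closes: p and ~p both at 1.
All branches of the negation close; one closing branch shown above.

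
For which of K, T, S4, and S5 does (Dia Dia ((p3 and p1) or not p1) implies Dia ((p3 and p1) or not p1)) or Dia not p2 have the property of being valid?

S4, S5

S4-tableau for the negation not ((Dia Dia ((p3 and p1) or not p1) implies Dia ((p3 and p1) or not p1)) or Dia not p2):
1. not ((Dia Dia ((p3 and p1) or not p1) implies Dia ((p3 and p1) or not p1)) or Dia not p2), w0
2. not (Dia Dia ((p3 and p1) or not p1) implies Dia ((p3 and p1) or not p1)), w0
3. not Dia not p2, w0
4. Dia Dia ((p3 and p1) or not p1), w0
5. not Dia ((p3 and p1) or not p1), w0
6. p2, w0
7. not ((p3 and p1) or not p1), w0
8. not (p3 and p1), w0
9. p1, w0
10. not p3, w0
11. Dia ((p3 and p1) or not p1), w1
12. p2, w1
13. not ((p3 and p1) or not p1), w1
14. not (p3 and p1), w1
15. p1, w1
16. not p3, w1
17. (p3 and p1) or not p1, w2
18. p2, w2
19. not ((p3 and p1) or not p1), w2
20. not (p3 and p1), w2
21. p1, w2
22. p3 and p1, w2
23. p3, w2
24. not p1, w2
Accessibility: w0Rw0, w0Rw1, w0Rw2, w1Rw1, w1Rw2, w2Rw2
Branch closes: p1 and not p1 both at w2.
Every branch closes (one shown): valid in S4, hence also in S5 (every theorem of S4 is a theorem of S5).
T-tableau for the negation not ((Dia Dia ((p3 and p1) or not p1) implies Dia ((p3 and p1) or not p1)) or Dia not p2):
1. not ((Dia Dia ((p3 and p1) or not p1) implies Dia ((p3 and p1) or not p1)) or Dia not p2), w0
2. not (Dia Dia ((p3 and p1) or not p1) implies Dia ((p3 and p1) or not p1)), w0
3. not Dia not p2, w0
4. Dia Dia ((p3 and p1) or not p1), w0
5. not Dia ((p3 and p1) or not p1), w0
6. p2, w0
7. not ((p3 and p1) or not p1), w0
8. not (p3 and p1), w0
9. p1, w0
10. not p3, w0
11. Dia ((p3 and p1) or not p1), w1
12. p2, w1
13. not ((p3 and p1) or not p1), w1
14. not (p3 and p1), w1
15. p1, w1
16. not p3, w1
17. (p3 and p1) or not p1, w2
18. not p1, w2
Accessibility: w0Rw0, w0Rw1, w1Rw1, w1Rw2, w2Rw2
Complete open branch: countermodel on a T-frame, so not valid in T, nor in K (the same frame is also a K-frame).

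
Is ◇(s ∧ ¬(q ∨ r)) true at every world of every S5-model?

Invalid (countermodel exists)

Tableau for the negation ¬◇(s ∧ ¬(q ∨ r)):
1. ¬◇(s ∧ ¬(q ∨ r)), 0
2. ¬(s ∧ ¬(q ∨ r)), 0
3. q ∨ r, 0
4. r, 0
Accessibility: 0R0
The negation has an open branch (countermodel exists).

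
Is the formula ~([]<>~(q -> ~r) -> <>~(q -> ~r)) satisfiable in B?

Unsatisfiable (every branch closes)

1. ~([]<>~(q -> ~r) -> <>~(q -> ~r)), u
2. []<>~(q -> ~r), u
3. ~<>~(q -> ~r), u
4. <>~(q -> ~r), u
5. q -> ~r, u
6. ~r, u
7. ~(q -> ~r), v
8. q, v
9. r, v
10. <>~(q -> ~r), v
11. q -> ~r, v
12. ~r, v
Accessibility: uRu, uRv, vRu, vRv
Branch closes: r and ~r both at v.
Every branch closes; the branch above is one of them.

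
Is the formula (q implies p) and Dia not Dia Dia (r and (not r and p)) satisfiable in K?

Satisfiable

1. (q implies p) and Dia not Dia Dia (r and (not r and p)), w0
2. q implies p, w0   [and-rule on 1]
3. Dia not Dia Dia (r and (not r and p)), w0   [and-rule on 1]
4. p, w0   [implies-rule on 2 (branches; this branch)]
5. not Dia Dia (r and (not r and p)), w1   [Dia-rule on 3: fresh world w1, w0Rw1]
Accessibility: w0Rw1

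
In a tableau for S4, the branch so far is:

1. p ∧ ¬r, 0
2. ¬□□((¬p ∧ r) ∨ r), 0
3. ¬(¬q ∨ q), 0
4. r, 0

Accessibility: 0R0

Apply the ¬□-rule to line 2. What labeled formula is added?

a fresh world 1 with 0R1, and ¬□((¬p ∧ r) ∨ r) at 1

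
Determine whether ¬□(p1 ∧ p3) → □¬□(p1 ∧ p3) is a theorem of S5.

Yes, valid

Tableau for the negation ¬(¬□(p1 ∧ p3) → □¬□(p1 ∧ p3)):
1. ¬(¬□(p1 ∧ p3) → □¬□(p1 ∧ p3)), u
2. ¬□(p1 ∧ p3), u
3. ¬□¬□(p1 ∧ p3), u
4. ¬(p1 ∧ p3), v
5. ¬p3, v
6. □(p1 ∧ p3), w
7. p1 ∧ p3, u
8. p1, u
9. p3, u
10. p1 ∧ p3, v
11. p1, v
12. p3, v
Accessibility: uRu, uRv, uRw, vRu, vRv, vRw, wRu, wRv, wRw
Branch closes: p3 and ¬p3 both at v.
All branches of the negation close; one closing branch shown above.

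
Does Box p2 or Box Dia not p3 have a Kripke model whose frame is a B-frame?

Satisfiable

1. Box p2 or Box Dia not p3, u
2. Box Dia not p3, u
3. Dia not p3, u
4. not p3, v
5. Dia not p3, v
6. not p3, w
Accessibility: uRu, uRv, vRu, vRv, vRw, wRv, wRw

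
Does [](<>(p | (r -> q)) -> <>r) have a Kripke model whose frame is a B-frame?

1. [](<>(p | (r -> q)) -> <>r), w0
2. <>(p | (r -> q)) -> <>r, w0
3. <>r, w0
4. r, w1
5. <>(p | (r -> q)) -> <>r, w1
6. <>r, w1
7. r, w2
Accessibility: w0Rw0, w0Rw1, w1Rw0, w1Rw1, w1Rw2, w2Rw1, w2Rw2

Yes, satisfiable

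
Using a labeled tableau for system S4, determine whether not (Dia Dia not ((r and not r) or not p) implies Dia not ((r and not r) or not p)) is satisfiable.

1. not (Dia Dia not ((r and not r) or not p) implies Dia not ((r and not r) or not p)), 0
2. Dia Dia not ((r and not r) or not p), 0
3. not Dia not ((r and not r) or not p), 0
4. (r and not r) or not p, 0
5. not p, 0
6. Dia not ((r and not r) or not p), 1
7. (r and not r) or not p, 1
8. not p, 1
9. not ((r and not r) or not p), 2
10. not (r and not r), 2
11. p, 2
12. (r and not r) or not p, 2
13. r, 2
14. r and not r, 2
15. not r, 2
Accessibility: 0R0, 0R1, 0R2, 1R1, 1R2, 2R2
Branch closes: r and not r both at 2.
(One branch shown.) All branches close.

Unsatisfiable (every branch closes)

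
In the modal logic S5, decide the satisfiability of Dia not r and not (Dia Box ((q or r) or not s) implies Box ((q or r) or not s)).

1. Dia not r and not (Dia Box ((q or r) or not s) implies Box ((q or r) or not s)), 0
2. Dia not r, 0
3. not (Dia Box ((q or r) or not s) implies Box ((q or r) or not s)), 0
4. Dia Box ((q or r) or not s), 0
5. not Box ((q or r) or not s), 0
6. not r, 1
7. Box ((q or r) or not s), 2
8. (q or r) or not s, 0
9. (q or r) or not s, 1
10. (q or r) or not s, 2
11. q or r, 0
12. q or r, 1
13. q or r, 2
14. r, 0
15. q, 1
16. r, 2
17. not ((q or r) or not s), 3
18. not (q or r), 3
19. s, 3
20. not q, 3
21. not r, 3
22. (q or r) or not s, 3
23. q or r, 3
24. r, 3
Accessibility: 0R0, 0R1, 0R2, 0R3, 1R0, 1R1, 1R2, 1R3, 2R0, 2R1, 2R2, 2R3, 3R0, 3R1, 3R2, 3R3
Branch closes: r and not r both at 3.
(One branch shown.) All branches close.

Unsatisfiable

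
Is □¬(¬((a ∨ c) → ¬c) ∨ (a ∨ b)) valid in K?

Tableau for the negation ¬□¬(¬((a ∨ c) → ¬c) ∨ (a ∨ b)):
1. ¬□¬(¬((a ∨ c) → ¬c) ∨ (a ∨ b)), w0
2. ¬((a ∨ c) → ¬c) ∨ (a ∨ b), w1   [¬□-rule on 1: fresh world w1, w0Rw1]
3. a ∨ b, w1   [∨-rule on 2 (branches; this branch)]
4. b, w1   [∨-rule on 3 (branches; this branch)]
Accessibility: w0Rw1
The negation has an open branch (countermodel exists).

Not valid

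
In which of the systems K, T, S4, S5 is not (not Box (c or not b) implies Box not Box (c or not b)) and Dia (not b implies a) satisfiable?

S5-tableau for the formula:
1. not (not Box (c or not b) implies Box not Box (c or not b)) and Dia (not b implies a), u
2. not (not Box (c or not b) implies Box not Box (c or not b)), u
3. Dia (not b implies a), u
4. not Box (c or not b), u
5. not Box not Box (c or not b), u
6. not b implies a, v
7. a, v
8. not (c or not b), w
9. not c, w
10. b, w
11. Box (c or not b), x
12. c or not b, u
13. c or not b, v
14. c or not b, w
15. c or not b, x
16. not b, u
17. not b, v
18. not b, w
Accessibility: uRu, uRv, uRw, uRx, vRu, vRv, vRw, vRx, wRu, wRv, wRw, wRx, xRu, xRv, xRw, xRx
Branch closes: b and not b both at w.
Every branch closes (one shown): unsatisfiable in S5.
S4-tableau for the formula:
1. not (not Box (c or not b) implies Box not Box (c or not b)) and Dia (not b implies a), u
2. not (not Box (c or not b) implies Box not Box (c or not b)), u
3. Dia (not b implies a), u
4. not Box (c or not b), u
5. not Box not Box (c or not b), u
6. not b implies a, v
7. a, v
8. not (c or not b), w
9. not c, w
10. b, w
11. Box (c or not b), x
12. c or not b, x
13. not b, x
Accessibility: uRu, uRv, uRw, uRx, vRv, wRw, xRx
Complete open branch: satisfiable in S4, hence also in K, T (this S4-model is also a K-model and a T-model).

K, T, S4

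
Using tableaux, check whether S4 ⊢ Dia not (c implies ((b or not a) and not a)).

No, not valid

Tableau for the negation not Dia not (c implies ((b or not a) and not a)):
1. not Dia not (c implies ((b or not a) and not a)), 0
2. c implies ((b or not a) and not a), 0
3. (b or not a) and not a, 0
4. b or not a, 0
5. not a, 0
Accessibility: 0R0
The negation has an open branch (countermodel exists).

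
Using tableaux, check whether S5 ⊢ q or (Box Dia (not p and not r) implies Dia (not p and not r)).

Yes, valid

Tableau for the negation not (q or (Box Dia (not p and not r) implies Dia (not p and not r))):
1. not (q or (Box Dia (not p and not r) implies Dia (not p and not r))), 0
2. not q, 0   [neg-or-rule on 1]
3. not (Box Dia (not p and not r) implies Dia (not p and not r)), 0   [neg-or-rule on 1]
4. Box Dia (not p and not r), 0   [neg-implies-rule on 3]
5. not Dia (not p and not r), 0   [neg-implies-rule on 3]
6. Dia (not p and not r), 0   [Box-rule on 4 via 0R0]
7. not (not p and not r), 0   [neg-Dia-rule on 5 via 0R0]
8. r, 0   [neg-and-rule on 7 (branches; this branch)]
9. not p and not r, 1   [Dia-rule on 6: fresh world 1, 0R1]
10. not p, 1   [and-rule on 9]
11. not r, 1   [and-rule on 9]
12. Dia (not p and not r), 1   [Box-rule on 4 via 0R1]
13. not (not p and not r), 1   [neg-Dia-rule on 5 via 0R1]
14. r, 1   [neg-and-rule on 13 (branches; this branch)]
Accessibility: 0R0, 0R1, 1R0, 1R1
Branch closes: r and not r both at 1.
Every branch of the negation's tableau closes; the branch above is one of them.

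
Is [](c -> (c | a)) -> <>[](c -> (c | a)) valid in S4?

Tableau for the negation ~([](c -> (c | a)) -> <>[](c -> (c | a))):
1. ~([](c -> (c | a)) -> <>[](c -> (c | a))), 0
2. [](c -> (c | a)), 0
3. ~<>[](c -> (c | a)), 0
4. c -> (c | a), 0
5. ~[](c -> (c | a)), 0
6. c | a, 0
7. a, 0
8. ~(c -> (c | a)), 1
9. c, 1
10. ~(c | a), 1
11. ~c, 1
12. ~a, 1
Accessibility: 0R0, 0R1, 1R1
Branch closes: c and ~c both at 1.
Every branch of the negation's tableau closes; the branch above is one of them.

Valid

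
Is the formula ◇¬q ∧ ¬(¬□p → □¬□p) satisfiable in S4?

Yes, satisfiable

1. ◇¬q ∧ ¬(¬□p → □¬□p), w0
2. ◇¬q, w0
3. ¬(¬□p → □¬□p), w0
4. ¬□p, w0
5. ¬□¬□p, w0
6. ¬q, w1
7. ¬p, w2
8. □p, w3
9. p, w3
Accessibility: w0Rw0, w0Rw1, w0Rw2, w0Rw3, w1Rw1, w2Rw2, w3Rw3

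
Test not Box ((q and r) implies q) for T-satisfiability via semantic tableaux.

No, unsatisfiable

1. not Box ((q and r) implies q), w0
2. not ((q and r) implies q), w1   [neg-Box-rule on 1: fresh world w1, w0Rw1]
3. q and r, w1   [neg-implies-rule on 2]
4. not q, w1   [neg-implies-rule on 2]
5. q, w1   [and-rule on 3]
6. r, w1   [and-rule on 3]
Accessibility: w0Rw0, w0Rw1, w1Rw1
Branch closes: q and not q both at w1.
Every branch closes; the branch above is one of them.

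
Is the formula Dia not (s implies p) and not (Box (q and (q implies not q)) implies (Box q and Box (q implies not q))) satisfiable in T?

1. Dia not (s implies p) and not (Box (q and (q implies not q)) implies (Box q and Box (q implies not q))), u
2. Dia not (s implies p), u
3. not (Box (q and (q implies not q)) implies (Box q and Box (q implies not q))), u
4. Box (q and (q implies not q)), u
5. not (Box q and Box (q implies not q)), u
6. q and (q implies not q), u
7. q, u
8. q implies not q, u
9. not Box (q implies not q), u
10. not q, u
Accessibility: uRu
Branch closes: q and not q both at u.
All branches of the tableau close; one closing branch shown above.

Unsatisfiable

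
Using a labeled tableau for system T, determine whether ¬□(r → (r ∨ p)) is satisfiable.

1. ¬□(r → (r ∨ p)), 0
2. ¬(r → (r ∨ p)), 1
3. r, 1
4. ¬(r ∨ p), 1
5. ¬r, 1
6. ¬p, 1
Accessibility: 0R0, 0R1, 1R1
Branch closes: r and ¬r both at 1.
Every branch closes; the branch above is one of them.

No, unsatisfiable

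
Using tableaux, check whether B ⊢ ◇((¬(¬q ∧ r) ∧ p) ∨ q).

Tableau for the negation ¬◇((¬(¬q ∧ r) ∧ p) ∨ q):
1. ¬◇((¬(¬q ∧ r) ∧ p) ∨ q), u
2. ¬((¬(¬q ∧ r) ∧ p) ∨ q), u   [¬◇-rule on 1 via uRu]
3. ¬(¬(¬q ∧ r) ∧ p), u   [¬∨-rule on 2]
4. ¬q, u   [¬∨-rule on 2]
5. ¬p, u   [¬∧-rule on 3 (branches; this branch)]
Accessibility: uRu
The negation has an open branch (countermodel exists).

Not valid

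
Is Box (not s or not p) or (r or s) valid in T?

Tableau for the negation not (Box (not s or not p) or (r or s)):
1. not (Box (not s or not p) or (r or s)), u
2. not Box (not s or not p), u
3. not (r or s), u
4. not r, u
5. not s, u
6. not (not s or not p), v
7. s, v
8. p, v
Accessibility: uRu, uRv, vRv
The negation has an open branch (countermodel exists).

Invalid (countermodel exists)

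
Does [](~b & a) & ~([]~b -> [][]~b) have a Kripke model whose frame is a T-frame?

Satisfiable

1. [](~b & a) & ~([]~b -> [][]~b), w0
2. [](~b & a), w0
3. ~([]~b -> [][]~b), w0
4. []~b, w0
5. ~[][]~b, w0
6. ~b & a, w0
7. ~b, w0
8. a, w0
9. ~[]~b, w1
10. ~b & a, w1
11. ~b, w1
12. a, w1
13. b, w2
Accessibility: w0Rw0, w0Rw1, w1Rw1, w1Rw2, w2Rw2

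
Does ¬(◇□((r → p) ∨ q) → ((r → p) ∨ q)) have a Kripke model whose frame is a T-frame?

1. ¬(◇□((r → p) ∨ q) → ((r → p) ∨ q)), w0
2. ◇□((r → p) ∨ q), w0   [¬→-rule on 1]
3. ¬((r → p) ∨ q), w0   [¬→-rule on 1]
4. ¬(r → p), w0   [¬∨-rule on 3]
5. ¬q, w0   [¬∨-rule on 3]
6. r, w0   [¬→-rule on 4]
7. ¬p, w0   [¬→-rule on 4]
8. □((r → p) ∨ q), w1   [◇-rule on 2: fresh world w1, w0Rw1]
9. (r → p) ∨ q, w1   [□-rule on 8 via w1Rw1]
10. q, w1   [∨-rule on 9 (branches; this branch)]
Accessibility: w0Rw0, w0Rw1, w1Rw1

Satisfiable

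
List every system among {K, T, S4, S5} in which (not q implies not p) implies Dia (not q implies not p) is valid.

K-tableau for the negation not ((not q implies not p) implies Dia (not q implies not p)):
1. not ((not q implies not p) implies Dia (not q implies not p)), 0
2. not q implies not p, 0
3. not Dia (not q implies not p), 0
4. not p, 0
Complete open branch: countermodel on a K-frame, so not valid in K.
T-tableau for the negation not ((not q implies not p) implies Dia (not q implies not p)):
1. not ((not q implies not p) implies Dia (not q implies not p)), 0
2. not q implies not p, 0
3. not Dia (not q implies not p), 0
4. not (not q implies not p), 0
5. not q, 0
6. p, 0
7. not p, 0
Accessibility: 0R0
Branch closes: p and not p both at 0.
Every branch closes (one shown): valid in T, hence also in S4, S5 (every theorem of T is a theorem of S4 and S5).

T, S4, S5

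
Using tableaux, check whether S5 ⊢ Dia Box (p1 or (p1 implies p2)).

Yes, valid

Tableau for the negation not Dia Box (p1 or (p1 implies p2)):
1. not Dia Box (p1 or (p1 implies p2)), w0
2. not Box (p1 or (p1 implies p2)), w0
3. not (p1 or (p1 implies p2)), w1
4. not p1, w1
5. not (p1 implies p2), w1
6. p1, w1
7. not p2, w1
Accessibility: w0Rw0, w0Rw1, w1Rw0, w1Rw1
Branch closes: p1 and not p1 both at w1.
All branches of the negation close; one closing branch shown above.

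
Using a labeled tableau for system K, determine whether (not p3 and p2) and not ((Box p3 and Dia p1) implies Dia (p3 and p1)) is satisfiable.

1. (not p3 and p2) and not ((Box p3 and Dia p1) implies Dia (p3 and p1)), w0
2. not p3 and p2, w0
3. not ((Box p3 and Dia p1) implies Dia (p3 and p1)), w0
4. not p3, w0
5. p2, w0
6. Box p3 and Dia p1, w0
7. not Dia (p3 and p1), w0
8. Box p3, w0
9. Dia p1, w0
10. p1, w1
11. not (p3 and p1), w1
12. p3, w1
13. not p1, w1
Accessibility: w0Rw1
Branch closes: p1 and not p1 both at w1.
Every branch closes; the branch above is one of them.

Unsatisfiable (every branch closes)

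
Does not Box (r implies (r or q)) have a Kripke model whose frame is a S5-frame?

1. not Box (r implies (r or q)), u
2. not (r implies (r or q)), v   [neg-Box-rule on 1: fresh world v, uRv]
3. r, v   [neg-implies-rule on 2]
4. not (r or q), v   [neg-implies-rule on 2]
5. not r, v   [neg-or-rule on 4]
6. not q, v   [neg-or-rule on 4]
Accessibility: uRu, uRv, vRu, vRv
Branch closes: r and not r both at v.
(One branch shown.) All branches close.

Unsatisfiable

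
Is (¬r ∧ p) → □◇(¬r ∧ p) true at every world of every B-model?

Tableau for the negation ¬((¬r ∧ p) → □◇(¬r ∧ p)):
1. ¬((¬r ∧ p) → □◇(¬r ∧ p)), 0
2. ¬r ∧ p, 0
3. ¬□◇(¬r ∧ p), 0
4. ¬r, 0
5. p, 0
6. ¬◇(¬r ∧ p), 1
7. ¬(¬r ∧ p), 0
8. ¬(¬r ∧ p), 1
9. ¬p, 0
Accessibility: 0R0, 0R1, 1R0, 1R1
Branch closes: p and ¬p both at 0.
All branches of the negation close; one closing branch shown above.

Yes, valid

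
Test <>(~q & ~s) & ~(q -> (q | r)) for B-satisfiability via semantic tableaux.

1. <>(~q & ~s) & ~(q -> (q | r)), u
2. <>(~q & ~s), u
3. ~(q -> (q | r)), u
4. q, u
5. ~(q | r), u
6. ~q, u
7. ~r, u
Accessibility: uRu
Branch closes: q and ~q both at u.
Every branch closes; the branch above is one of them.

Unsatisfiable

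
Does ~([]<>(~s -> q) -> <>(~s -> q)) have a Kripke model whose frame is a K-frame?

Yes, satisfiable

1. ~([]<>(~s -> q) -> <>(~s -> q)), u
2. []<>(~s -> q), u
3. ~<>(~s -> q), u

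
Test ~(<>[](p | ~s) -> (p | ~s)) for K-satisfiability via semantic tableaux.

1. ~(<>[](p | ~s) -> (p | ~s)), u
2. <>[](p | ~s), u   [~->-rule on 1]
3. ~(p | ~s), u   [~->-rule on 1]
4. ~p, u   [~|-rule on 3]
5. s, u   [~|-rule on 3]
6. [](p | ~s), v   [<>-rule on 2: fresh world v, uRv]
Accessibility: uRv

Satisfiable (open branch found)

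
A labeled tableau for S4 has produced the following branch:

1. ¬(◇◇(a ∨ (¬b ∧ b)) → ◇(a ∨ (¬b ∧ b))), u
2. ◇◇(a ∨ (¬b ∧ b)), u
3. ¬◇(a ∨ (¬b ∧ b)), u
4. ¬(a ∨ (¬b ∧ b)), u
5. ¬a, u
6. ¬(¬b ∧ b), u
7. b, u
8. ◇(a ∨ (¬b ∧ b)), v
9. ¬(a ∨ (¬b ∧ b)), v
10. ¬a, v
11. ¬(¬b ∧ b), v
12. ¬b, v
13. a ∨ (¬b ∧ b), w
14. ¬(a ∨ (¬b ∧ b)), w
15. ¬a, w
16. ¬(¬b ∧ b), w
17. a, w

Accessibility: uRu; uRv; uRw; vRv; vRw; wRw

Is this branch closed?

Both a and ¬a appear at w.

Yes, closed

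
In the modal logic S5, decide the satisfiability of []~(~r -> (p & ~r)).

Yes, satisfiable

1. []~(~r -> (p & ~r)), u
2. ~(~r -> (p & ~r)), u
3. ~r, u
4. ~(p & ~r), u
5. ~p, u
Accessibility: uRu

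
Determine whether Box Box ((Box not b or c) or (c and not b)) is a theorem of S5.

Tableau for the negation not Box Box ((Box not b or c) or (c and not b)):
1. not Box Box ((Box not b or c) or (c and not b)), u
2. not Box ((Box not b or c) or (c and not b)), v
3. not ((Box not b or c) or (c and not b)), w
4. not (Box not b or c), w
5. not (c and not b), w
6. not Box not b, w
7. not c, w
8. b, w
9. b, x
Accessibility: uRu, uRv, uRw, uRx, vRu, vRv, vRw, vRx, wRu, wRv, wRw, wRx, xRu, xRv, xRw, xRx
The negation has an open branch (countermodel exists).

Not valid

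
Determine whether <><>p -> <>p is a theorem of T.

Tableau for the negation ~(<><>p -> <>p):
1. ~(<><>p -> <>p), u
2. <><>p, u
3. ~<>p, u
4. ~p, u
5. <>p, v
6. ~p, v
7. p, w
Accessibility: uRu, uRv, vRv, vRw, wRw
The negation has an open branch (countermodel exists).

Not valid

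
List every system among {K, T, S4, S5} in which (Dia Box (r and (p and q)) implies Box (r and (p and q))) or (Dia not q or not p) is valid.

S5

S4-tableau for the negation not ((Dia Box (r and (p and q)) implies Box (r and (p and q))) or (Dia not q or not p)):
1. not ((Dia Box (r and (p and q)) implies Box (r and (p and q))) or (Dia not q or not p)), u
2. not (Dia Box (r and (p and q)) implies Box (r and (p and q))), u
3. not (Dia not q or not p), u
4. Dia Box (r and (p and q)), u
5. not Box (r and (p and q)), u
6. not Dia not q, u
7. p, u
8. q, u
9. Box (r and (p and q)), v
10. q, v
11. r and (p and q), v
12. r, v
13. p and q, v
14. p, v
15. not (r and (p and q)), w
16. q, w
17. not (p and q), w
18. not p, w
Accessibility: uRu, uRv, uRw, vRv, wRw
Complete open branch: countermodel on an S4-frame, so not valid in S4, nor in K, T (the same frame is also a K-frame and a T-frame).
S5-tableau for the negation not ((Dia Box (r and (p and q)) implies Box (r and (p and q))) or (Dia not q or not p)):
1. not ((Dia Box (r and (p and q)) implies Box (r and (p and q))) or (Dia not q or not p)), u
2. not (Dia Box (r and (p and q)) implies Box (r and (p and q))), u
3. not (Dia not q or not p), u
4. Dia Box (r and (p and q)), u
5. not Box (r and (p and q)), u
6. not Dia not q, u
7. p, u
8. q, u
9. Box (r and (p and q)), v
10. q, v
11. r and (p and q), u
12. r, u
13. p and q, u
14. r and (p and q), v
15. r, v
16. p and q, v
17. p, v
18. not (r and (p and q)), w
19. q, w
20. r and (p and q), w
21. r, w
22. p and q, w
23. p, w
24. not (p and q), w
25. not q, w
Accessibility: uRu, uRv, uRw, vRu, vRv, vRw, wRu, wRv, wRw
Branch closes: q and not q both at w.
Every branch closes (one shown): valid in S5.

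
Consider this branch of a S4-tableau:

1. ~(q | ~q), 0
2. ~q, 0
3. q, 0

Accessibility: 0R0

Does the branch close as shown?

Both q and ~q appear at 0.

Closed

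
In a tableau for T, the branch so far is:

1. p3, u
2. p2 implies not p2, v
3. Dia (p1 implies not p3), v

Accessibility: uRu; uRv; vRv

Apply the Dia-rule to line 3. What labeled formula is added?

a fresh world w with vRw, and p1 implies not p3 at w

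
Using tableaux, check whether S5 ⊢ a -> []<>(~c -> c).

Not valid

Tableau for the negation ~(a -> []<>(~c -> c)):
1. ~(a -> []<>(~c -> c)), 0
2. a, 0
3. ~[]<>(~c -> c), 0
4. ~<>(~c -> c), 1
5. ~(~c -> c), 0
6. ~c, 0
7. ~(~c -> c), 1
8. ~c, 1
Accessibility: 0R0, 0R1, 1R0, 1R1
The negation has an open branch (countermodel exists).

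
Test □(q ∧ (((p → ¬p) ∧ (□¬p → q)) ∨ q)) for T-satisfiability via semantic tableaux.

Satisfiable

1. □(q ∧ (((p → ¬p) ∧ (□¬p → q)) ∨ q)), u
2. q ∧ (((p → ¬p) ∧ (□¬p → q)) ∨ q), u
3. q, u
4. ((p → ¬p) ∧ (□¬p → q)) ∨ q, u
Accessibility: uRu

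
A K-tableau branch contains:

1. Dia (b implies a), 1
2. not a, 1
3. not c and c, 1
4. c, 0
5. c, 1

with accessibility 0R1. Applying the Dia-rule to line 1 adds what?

a fresh world 2 with 1R2, and b implies a at 2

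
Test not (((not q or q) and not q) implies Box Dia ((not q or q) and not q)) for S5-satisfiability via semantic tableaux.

No, unsatisfiable

1. not (((not q or q) and not q) implies Box Dia ((not q or q) and not q)), 0
2. (not q or q) and not q, 0
3. not Box Dia ((not q or q) and not q), 0
4. not q or q, 0
5. not q, 0
6. not Dia ((not q or q) and not q), 1
7. not ((not q or q) and not q), 0
8. not ((not q or q) and not q), 1
9. not (not q or q), 0
10. q, 0
Accessibility: 0R0, 0R1, 1R0, 1R1
Branch closes: q and not q both at 0.
All branches of the tableau close; one closing branch shown above.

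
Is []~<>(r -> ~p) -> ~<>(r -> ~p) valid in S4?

Valid in S4

Tableau for the negation ~([]~<>(r -> ~p) -> ~<>(r -> ~p)):
1. ~([]~<>(r -> ~p) -> ~<>(r -> ~p)), 0
2. []~<>(r -> ~p), 0   [~->-rule on 1]
3. <>(r -> ~p), 0   [~->-rule on 1]
4. ~<>(r -> ~p), 0   [[]-rule on 2 via 0R0]
5. ~(r -> ~p), 0   [~<>-rule on 4 via 0R0]
6. r, 0   [~->-rule on 5]
7. p, 0   [~->-rule on 5]
8. r -> ~p, 1   [<>-rule on 3: fresh world 1, 0R1]
9. ~<>(r -> ~p), 1   [[]-rule on 2 via 0R1]
10. ~(r -> ~p), 1   [~<>-rule on 4 via 0R1]
11. r, 1   [~->-rule on 10]
12. p, 1   [~->-rule on 10]
13. ~p, 1   [->-rule on 8 (branches; this branch)]
Accessibility: 0R0, 0R1, 1R1
Branch closes: p and ~p both at 1.
All branches of the negation close; one closing branch shown above.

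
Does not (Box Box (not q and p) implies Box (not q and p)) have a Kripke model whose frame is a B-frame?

1. not (Box Box (not q and p) implies Box (not q and p)), w0
2. Box Box (not q and p), w0   [neg-implies-rule on 1]
3. not Box (not q and p), w0   [neg-implies-rule on 1]
4. Box (not q and p), w0   [Box-rule on 2 via w0Rw0]
5. not q and p, w0   [Box-rule on 4 via w0Rw0]
6. not q, w0   [and-rule on 5]
7. p, w0   [and-rule on 5]
8. not (not q and p), w1   [neg-Box-rule on 3: fresh world w1, w0Rw1]
9. Box (not q and p), w1   [Box-rule on 2 via w0Rw1]
10. not q and p, w1   [Box-rule on 4 via w0Rw1]
11. not q, w1   [and-rule on 10]
12. p, w1   [and-rule on 10]
13. not p, w1   [neg-and-rule on 8 (branches; this branch)]
Accessibility: w0Rw0, w0Rw1, w1Rw0, w1Rw1
Branch closes: p and not p both at w1.
(One branch shown.) All branches close.

Unsatisfiable (every branch closes)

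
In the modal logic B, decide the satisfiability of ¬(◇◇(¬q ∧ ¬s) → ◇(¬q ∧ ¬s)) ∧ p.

1. ¬(◇◇(¬q ∧ ¬s) → ◇(¬q ∧ ¬s)) ∧ p, w0
2. ¬(◇◇(¬q ∧ ¬s) → ◇(¬q ∧ ¬s)), w0
3. p, w0
4. ◇◇(¬q ∧ ¬s), w0
5. ¬◇(¬q ∧ ¬s), w0
6. ¬(¬q ∧ ¬s), w0
7. s, w0
8. ◇(¬q ∧ ¬s), w1
9. ¬(¬q ∧ ¬s), w1
10. s, w1
11. ¬q ∧ ¬s, w2
12. ¬q, w2
13. ¬s, w2
Accessibility: w0Rw0, w0Rw1, w1Rw0, w1Rw1, w1Rw2, w2Rw1, w2Rw2

Satisfiable (open branch found)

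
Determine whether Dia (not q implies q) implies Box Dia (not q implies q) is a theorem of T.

No, not valid

Tableau for the negation not (Dia (not q implies q) implies Box Dia (not q implies q)):
1. not (Dia (not q implies q) implies Box Dia (not q implies q)), 0
2. Dia (not q implies q), 0
3. not Box Dia (not q implies q), 0
4. not q implies q, 1
5. q, 1
6. not Dia (not q implies q), 2
7. not (not q implies q), 2
8. not q, 2
Accessibility: 0R0, 0R1, 0R2, 1R1, 2R2
The negation has an open branch (countermodel exists).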